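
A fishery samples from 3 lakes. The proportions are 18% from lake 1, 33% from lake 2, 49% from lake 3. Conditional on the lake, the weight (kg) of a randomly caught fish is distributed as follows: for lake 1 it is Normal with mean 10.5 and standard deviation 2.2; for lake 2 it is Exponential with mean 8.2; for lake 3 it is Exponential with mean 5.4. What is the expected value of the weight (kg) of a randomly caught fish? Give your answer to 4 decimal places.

7.2420

Component means — 1: 10.5; 2: 8.2; 3: 5.4.
E[X] = 0.18·10.5 + 0.33·8.2 + 0.49·5.4 = 7.242.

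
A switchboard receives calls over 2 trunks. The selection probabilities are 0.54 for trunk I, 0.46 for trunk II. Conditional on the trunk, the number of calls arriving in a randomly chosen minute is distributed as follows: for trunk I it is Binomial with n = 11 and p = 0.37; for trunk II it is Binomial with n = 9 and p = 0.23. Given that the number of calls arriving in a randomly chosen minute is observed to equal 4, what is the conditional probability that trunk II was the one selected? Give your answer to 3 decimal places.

0.250

Likelihoods P(X=4 | ·): I: 0.243615; II: 0.0954411.
Posterior ∝ prior × likelihood. Numerator for II: 0.46·0.0954411 = 0.0439029.
Normalizing constant: 0.54·0.243615 + 0.46·0.0954411 = 0.175455.
P(II | observation) = 0.0439029 / 0.175455 = 0.250223.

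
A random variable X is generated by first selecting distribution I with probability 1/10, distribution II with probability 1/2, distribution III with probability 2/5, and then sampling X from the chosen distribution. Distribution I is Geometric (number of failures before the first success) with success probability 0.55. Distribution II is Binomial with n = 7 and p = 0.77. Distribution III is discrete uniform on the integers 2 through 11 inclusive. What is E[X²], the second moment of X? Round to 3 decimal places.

For each component E[X²] = Var + (mean)², giving I: 2.15702; II: 30.2918; III: 50.5.
Overall E[X²] = 0.1·2.15702 + 0.5·30.2918 + 0.4·50.5 = 35.5616.

35.562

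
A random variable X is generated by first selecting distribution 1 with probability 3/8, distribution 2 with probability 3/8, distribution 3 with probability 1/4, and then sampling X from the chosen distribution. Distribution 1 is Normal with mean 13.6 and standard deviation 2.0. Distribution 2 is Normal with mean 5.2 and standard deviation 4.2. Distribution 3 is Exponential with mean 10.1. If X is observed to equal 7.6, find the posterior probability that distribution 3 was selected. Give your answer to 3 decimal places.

0.273

Likelihoods f(7.6 | ·): 1: 0.00221592; 2: 0.0806781; 3: 0.0466533.
Posterior ∝ prior × likelihood. Numerator for 3: 0.25·0.0466533 = 0.0116633.
Normalizing constant: 0.375·0.00221592 + 0.375·0.0806781 + 0.25·0.0466533 = 0.0427486.
P(3 | observation) = 0.0116633 / 0.0427486 = 0.272836.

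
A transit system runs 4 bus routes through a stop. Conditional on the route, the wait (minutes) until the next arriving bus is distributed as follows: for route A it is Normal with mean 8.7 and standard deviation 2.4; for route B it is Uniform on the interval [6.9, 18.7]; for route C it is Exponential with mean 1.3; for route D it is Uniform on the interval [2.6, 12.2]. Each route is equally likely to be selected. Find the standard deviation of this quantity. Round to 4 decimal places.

4.8658

Per component, A: μ=8.7, E[X²]=81.45; B: μ=12.8, E[X²]=175.443; C: μ=1.3, E[X²]=3.38; D: μ=7.4, E[X²]=62.44.
E[X] = 0.25·8.7 + 0.25·12.8 + 0.25·1.3 + 0.25·7.4 = 7.55.
E[X²] = 0.25·81.45 + 0.25·175.443 + 0.25·3.38 + 0.25·62.44 = 80.6783.
Var(X) = E[X²] − (E[X])² = 80.6783 − 57.0025 = 23.6758.
SD(X) = √23.6758 = 4.86578.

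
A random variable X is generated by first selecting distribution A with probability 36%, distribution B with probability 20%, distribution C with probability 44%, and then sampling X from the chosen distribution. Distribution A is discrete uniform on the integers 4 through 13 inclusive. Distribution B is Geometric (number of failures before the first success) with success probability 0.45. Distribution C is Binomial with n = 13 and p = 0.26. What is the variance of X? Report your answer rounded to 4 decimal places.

12.9894

Per component, A: μ=8.5, E[X²]=80.5; B: μ=1.22222, E[X²]=4.20988; C: μ=3.38, E[X²]=13.9256.
E[X] = 0.36·8.5 + 0.2·1.22222 + 0.44·3.38 = 4.79164.
E[X²] = 0.36·80.5 + 0.2·4.20988 + 0.44·13.9256 = 35.9492.
Var(X) = E[X²] − (E[X])² = 35.9492 − 22.9599 = 12.9894.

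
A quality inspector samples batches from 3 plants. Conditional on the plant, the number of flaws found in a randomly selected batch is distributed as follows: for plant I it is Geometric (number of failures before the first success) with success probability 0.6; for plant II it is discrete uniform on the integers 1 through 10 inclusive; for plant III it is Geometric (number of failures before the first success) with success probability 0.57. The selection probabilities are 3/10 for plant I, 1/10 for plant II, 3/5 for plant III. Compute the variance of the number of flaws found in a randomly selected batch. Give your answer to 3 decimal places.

4.006

Per component, I: μ=0.666667, E[X²]=1.55556; II: μ=5.5, E[X²]=38.5; III: μ=0.754386, E[X²]=1.89258.
E[X] = 0.3·0.666667 + 0.1·5.5 + 0.6·0.754386 = 1.20263.
E[X²] = 0.3·1.55556 + 0.1·38.5 + 0.6·1.89258 = 5.45222.
Var(X) = E[X²] − (E[X])² = 5.45222 − 1.44632 = 4.00589.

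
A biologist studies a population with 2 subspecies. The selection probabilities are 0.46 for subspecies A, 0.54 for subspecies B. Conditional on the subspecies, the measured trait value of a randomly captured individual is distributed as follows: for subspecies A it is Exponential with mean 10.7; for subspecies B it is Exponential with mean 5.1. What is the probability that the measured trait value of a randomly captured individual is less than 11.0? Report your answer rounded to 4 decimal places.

0.7730

Conditional on each subspecies, P(X < 11.0): A: 0.642292; B: 0.884313.
By total probability, P(X < 11.0) = 0.46·0.642292 + 0.54·0.884313 = 0.772983.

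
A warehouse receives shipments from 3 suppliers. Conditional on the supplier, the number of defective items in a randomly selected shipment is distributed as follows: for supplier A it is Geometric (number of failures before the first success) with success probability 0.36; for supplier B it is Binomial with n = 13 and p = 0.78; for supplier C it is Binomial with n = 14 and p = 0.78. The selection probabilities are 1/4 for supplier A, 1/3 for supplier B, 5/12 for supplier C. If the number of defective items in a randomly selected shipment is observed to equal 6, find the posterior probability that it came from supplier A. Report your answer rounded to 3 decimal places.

0.565

Likelihoods P(X=6 | ·): A: 0.024739; B: 0.00963926; C: 0.00371111.
Posterior ∝ prior × likelihood. Numerator for A: 0.25·0.024739 = 0.00618475.
Normalizing constant: 0.25·0.024739 + 0.333333·0.00963926 + 0.416667·0.00371111 = 0.0109441.
P(A | observation) = 0.00618475 / 0.0109441 = 0.56512.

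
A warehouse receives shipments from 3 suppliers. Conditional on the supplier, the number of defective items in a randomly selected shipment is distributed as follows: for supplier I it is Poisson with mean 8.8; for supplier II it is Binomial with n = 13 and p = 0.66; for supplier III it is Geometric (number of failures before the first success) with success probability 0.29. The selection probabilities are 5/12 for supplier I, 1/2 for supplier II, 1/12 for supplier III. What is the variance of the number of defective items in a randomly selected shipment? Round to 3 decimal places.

8.806

Per component, I: μ=8.8, E[X²]=86.24; II: μ=8.58, E[X²]=76.5336; III: μ=2.44828, E[X²]=14.4364.
E[X] = 0.416667·8.8 + 0.5·8.58 + 0.0833333·2.44828 = 8.16069.
E[X²] = 0.416667·86.24 + 0.5·76.5336 + 0.0833333·14.4364 = 75.4032.
Var(X) = E[X²] − (E[X])² = 75.4032 − 66.5969 = 8.80631.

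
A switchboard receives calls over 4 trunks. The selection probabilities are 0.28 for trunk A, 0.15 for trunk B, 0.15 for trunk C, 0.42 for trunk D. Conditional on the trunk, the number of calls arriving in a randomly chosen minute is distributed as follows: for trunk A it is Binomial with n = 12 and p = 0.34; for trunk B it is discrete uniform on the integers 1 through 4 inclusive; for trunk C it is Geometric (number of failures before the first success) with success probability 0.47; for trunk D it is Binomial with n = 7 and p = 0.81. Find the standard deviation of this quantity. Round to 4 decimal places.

2.1207

Per component, A: μ=4.08, E[X²]=19.3392; B: μ=2.5, E[X²]=7.5; C: μ=1.12766, E[X²]=3.67089; D: μ=5.67, E[X²]=33.2262.
E[X] = 0.28·4.08 + 0.15·2.5 + 0.15·1.12766 + 0.42·5.67 = 4.06795.
E[X²] = 0.28·19.3392 + 0.15·7.5 + 0.15·3.67089 + 0.42·33.2262 = 21.0456.
Var(X) = E[X²] − (E[X])² = 21.0456 − 16.5482 = 4.49741.
SD(X) = √4.49741 = 2.12071.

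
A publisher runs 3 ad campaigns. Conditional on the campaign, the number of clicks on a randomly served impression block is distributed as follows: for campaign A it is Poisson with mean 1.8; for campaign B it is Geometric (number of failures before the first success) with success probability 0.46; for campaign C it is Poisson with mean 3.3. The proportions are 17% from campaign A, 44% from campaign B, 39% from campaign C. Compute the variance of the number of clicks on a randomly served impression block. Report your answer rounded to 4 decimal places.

Per component, A: μ=1.8, E[X²]=5.04; B: μ=1.17391, E[X²]=3.93006; C: μ=3.3, E[X²]=14.19.
E[X] = 0.17·1.8 + 0.44·1.17391 + 0.39·3.3 = 2.10952.
E[X²] = 0.17·5.04 + 0.44·3.93006 + 0.39·14.19 = 8.12012.
Var(X) = E[X²] − (E[X])² = 8.12012 − 4.45008 = 3.67004.

3.6700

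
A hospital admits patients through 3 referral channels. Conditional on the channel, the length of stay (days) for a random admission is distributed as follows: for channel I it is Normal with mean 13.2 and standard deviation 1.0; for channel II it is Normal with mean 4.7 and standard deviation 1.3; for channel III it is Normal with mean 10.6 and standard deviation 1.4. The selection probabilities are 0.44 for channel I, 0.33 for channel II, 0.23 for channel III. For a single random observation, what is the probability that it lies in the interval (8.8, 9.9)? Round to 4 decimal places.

0.0486

Conditional on each channel, P(8.8 < X < 9.9): I: 0.000478012; II: 0.000773999; III: 0.209266.
By total probability, P(8.8 < X < 9.9) = 0.44·0.000478012 + 0.33·0.000773999 + 0.23·0.209266 = 0.048597.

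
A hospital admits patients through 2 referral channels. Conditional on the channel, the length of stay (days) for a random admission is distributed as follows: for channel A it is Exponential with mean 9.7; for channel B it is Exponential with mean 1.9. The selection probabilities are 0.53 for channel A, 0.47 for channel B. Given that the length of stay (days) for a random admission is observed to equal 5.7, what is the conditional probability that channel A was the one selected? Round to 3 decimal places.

Likelihoods f(5.7 | ·): A: 0.0572828; B: 0.0262037.
Posterior ∝ prior × likelihood. Numerator for A: 0.53·0.0572828 = 0.0303599.
Normalizing constant: 0.53·0.0572828 + 0.47·0.0262037 = 0.0426756.
P(A | observation) = 0.0303599 / 0.0426756 = 0.71141.

0.711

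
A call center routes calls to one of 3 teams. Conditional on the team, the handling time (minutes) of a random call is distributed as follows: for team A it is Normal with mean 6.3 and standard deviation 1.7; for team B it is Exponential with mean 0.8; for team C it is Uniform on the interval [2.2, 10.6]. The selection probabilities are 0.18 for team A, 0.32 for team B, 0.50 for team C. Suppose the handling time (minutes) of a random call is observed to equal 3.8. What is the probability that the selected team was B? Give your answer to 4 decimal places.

Likelihoods f(3.8 | ·): A: 0.0795888; B: 0.0108146; C: 0.119048.
Posterior ∝ prior × likelihood. Numerator for B: 0.32·0.0108146 = 0.00346068.
Normalizing constant: 0.18·0.0795888 + 0.32·0.0108146 + 0.5·0.119048 = 0.0773105.
P(B | observation) = 0.00346068 / 0.0773105 = 0.0447634.

0.0448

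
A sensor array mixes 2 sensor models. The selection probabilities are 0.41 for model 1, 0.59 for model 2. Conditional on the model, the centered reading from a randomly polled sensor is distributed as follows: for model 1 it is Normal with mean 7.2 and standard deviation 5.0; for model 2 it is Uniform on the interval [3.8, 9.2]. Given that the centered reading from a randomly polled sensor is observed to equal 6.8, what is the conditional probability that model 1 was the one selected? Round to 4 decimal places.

0.2299

Likelihoods f(6.8 | ·): 1: 0.0795335; 2: 0.185185.
Posterior ∝ prior × likelihood. Numerator for 1: 0.41·0.0795335 = 0.0326088.
Normalizing constant: 0.41·0.0795335 + 0.59·0.185185 = 0.141868.
P(1 | observation) = 0.0326088 / 0.141868 = 0.229853.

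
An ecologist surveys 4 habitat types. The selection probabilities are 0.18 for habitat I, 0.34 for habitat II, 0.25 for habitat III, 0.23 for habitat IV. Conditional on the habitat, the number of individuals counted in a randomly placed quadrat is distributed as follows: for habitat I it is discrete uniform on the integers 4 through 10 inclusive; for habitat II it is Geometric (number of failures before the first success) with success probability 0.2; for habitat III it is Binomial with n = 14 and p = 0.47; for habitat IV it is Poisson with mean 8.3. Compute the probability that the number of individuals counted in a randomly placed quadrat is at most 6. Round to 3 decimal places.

0.531

Conditional on each habitat, P(X ≤ 6): I: 0.428571; II: 0.790285; III: 0.485223; IV: 0.278121.
By total probability, P(X ≤ 6) = 0.18·0.428571 + 0.34·0.790285 + 0.25·0.485223 + 0.23·0.278121 = 0.531113.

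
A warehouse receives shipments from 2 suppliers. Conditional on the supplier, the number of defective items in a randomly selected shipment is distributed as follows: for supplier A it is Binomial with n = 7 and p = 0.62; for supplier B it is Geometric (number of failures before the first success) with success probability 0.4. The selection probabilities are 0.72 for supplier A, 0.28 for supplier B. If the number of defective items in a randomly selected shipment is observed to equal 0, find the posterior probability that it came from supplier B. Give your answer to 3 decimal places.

Likelihoods P(X=0 | ·): A: 0.00114416; B: 0.4.
Posterior ∝ prior × likelihood. Numerator for B: 0.28·0.4 = 0.112.
Normalizing constant: 0.72·0.00114416 + 0.28·0.4 = 0.112824.
P(B | observation) = 0.112 / 0.112824 = 0.992698.

0.993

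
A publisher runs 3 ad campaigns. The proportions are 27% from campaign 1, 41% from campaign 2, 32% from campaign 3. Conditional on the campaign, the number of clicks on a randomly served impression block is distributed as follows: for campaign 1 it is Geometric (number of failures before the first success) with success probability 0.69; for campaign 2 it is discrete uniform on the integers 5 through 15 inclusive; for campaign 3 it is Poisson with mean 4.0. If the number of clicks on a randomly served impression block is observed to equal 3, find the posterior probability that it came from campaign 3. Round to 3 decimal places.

Likelihoods P(X=3 | ·): 1: 0.0205558; 2: 0; 3: 0.195367.
Posterior ∝ prior × likelihood. Numerator for 3: 0.32·0.195367 = 0.0625174.
Normalizing constant: 0.27·0.0205558 + 0.41·0 + 0.32·0.195367 = 0.0680674.
P(3 | observation) = 0.0625174 / 0.0680674 = 0.918462.

0.918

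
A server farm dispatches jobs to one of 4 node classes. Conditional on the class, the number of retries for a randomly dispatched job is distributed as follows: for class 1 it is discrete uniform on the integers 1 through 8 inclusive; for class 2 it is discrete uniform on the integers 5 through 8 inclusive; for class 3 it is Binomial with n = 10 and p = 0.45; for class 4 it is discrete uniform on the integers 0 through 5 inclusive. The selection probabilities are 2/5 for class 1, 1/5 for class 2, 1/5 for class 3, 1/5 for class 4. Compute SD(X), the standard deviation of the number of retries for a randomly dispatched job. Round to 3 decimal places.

Per component, 1: μ=4.5, E[X²]=25.5; 2: μ=6.5, E[X²]=43.5; 3: μ=4.5, E[X²]=22.725; 4: μ=2.5, E[X²]=9.16667.
E[X] = 0.4·4.5 + 0.2·6.5 + 0.2·4.5 + 0.2·2.5 = 4.5.
E[X²] = 0.4·25.5 + 0.2·43.5 + 0.2·22.725 + 0.2·9.16667 = 25.2783.
Var(X) = E[X²] − (E[X])² = 25.2783 − 20.25 = 5.02833.
SD(X) = √5.02833 = 2.24239.

2.242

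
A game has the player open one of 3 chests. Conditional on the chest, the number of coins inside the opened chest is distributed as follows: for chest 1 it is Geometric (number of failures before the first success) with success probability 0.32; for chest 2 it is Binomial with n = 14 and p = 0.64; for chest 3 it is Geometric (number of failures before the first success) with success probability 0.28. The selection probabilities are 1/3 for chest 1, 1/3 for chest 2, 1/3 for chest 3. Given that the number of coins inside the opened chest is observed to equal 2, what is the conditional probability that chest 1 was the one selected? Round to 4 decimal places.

Likelihoods P(X=2 | ·): 1: 0.147968; 2: 0.000176617; 3: 0.145152.
Posterior ∝ prior × likelihood. Numerator for 1: 0.333333·0.147968 = 0.0493227.
Normalizing constant: 0.333333·0.147968 + 0.333333·0.000176617 + 0.333333·0.145152 = 0.0977655.
P(1 | observation) = 0.0493227 / 0.0977655 = 0.5045.

0.5045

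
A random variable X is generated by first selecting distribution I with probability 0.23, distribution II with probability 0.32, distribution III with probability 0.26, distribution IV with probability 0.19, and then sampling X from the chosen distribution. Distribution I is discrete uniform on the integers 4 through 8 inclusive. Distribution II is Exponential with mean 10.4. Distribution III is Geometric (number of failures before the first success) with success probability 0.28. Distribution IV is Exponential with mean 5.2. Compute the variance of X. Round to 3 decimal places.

Per component, I: μ=6, E[X²]=38; II: μ=10.4, E[X²]=216.32; III: μ=2.57143, E[X²]=15.7959; IV: μ=5.2, E[X²]=54.08.
E[X] = 0.23·6 + 0.32·10.4 + 0.26·2.57143 + 0.19·5.2 = 6.36457.
E[X²] = 0.23·38 + 0.32·216.32 + 0.26·15.7959 + 0.19·54.08 = 92.3445.
Var(X) = E[X²] − (E[X])² = 92.3445 − 40.5078 = 51.8368.

51.837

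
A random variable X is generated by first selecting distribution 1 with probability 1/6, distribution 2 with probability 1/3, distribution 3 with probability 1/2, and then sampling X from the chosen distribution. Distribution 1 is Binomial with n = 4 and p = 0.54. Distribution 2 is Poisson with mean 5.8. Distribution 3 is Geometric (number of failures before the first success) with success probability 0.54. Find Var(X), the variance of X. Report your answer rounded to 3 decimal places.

Per component, 1: μ=2.16, E[X²]=5.6592; 2: μ=5.8, E[X²]=39.44; 3: μ=0.851852, E[X²]=2.30316.
E[X] = 0.166667·2.16 + 0.333333·5.8 + 0.5·0.851852 = 2.71926.
E[X²] = 0.166667·5.6592 + 0.333333·39.44 + 0.5·2.30316 = 15.2414.
Var(X) = E[X²] − (E[X])² = 15.2414 − 7.39437 = 7.84707.

7.847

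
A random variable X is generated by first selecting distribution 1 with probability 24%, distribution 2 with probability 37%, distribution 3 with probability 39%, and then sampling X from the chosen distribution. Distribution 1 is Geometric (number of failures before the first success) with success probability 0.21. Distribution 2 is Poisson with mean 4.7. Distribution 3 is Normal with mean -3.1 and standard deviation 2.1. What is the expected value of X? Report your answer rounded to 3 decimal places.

1.433

Component means — 1: 3.7619; 2: 4.7; 3: -3.1.
E[X] = 0.24·3.7619 + 0.37·4.7 + 0.39·-3.1 = 1.43286.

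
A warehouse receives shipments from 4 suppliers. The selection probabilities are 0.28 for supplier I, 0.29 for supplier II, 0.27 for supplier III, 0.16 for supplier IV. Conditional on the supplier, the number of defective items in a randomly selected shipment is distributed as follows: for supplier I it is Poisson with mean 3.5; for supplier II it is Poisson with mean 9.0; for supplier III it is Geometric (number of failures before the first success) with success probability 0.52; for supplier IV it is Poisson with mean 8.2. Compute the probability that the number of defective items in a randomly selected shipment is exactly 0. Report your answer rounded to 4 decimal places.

0.1489

Conditional on each supplier, P(X = 0): I: 0.0301974; II: 0.00012341; III: 0.52; IV: 0.000274654.
By total probability, P(X = 0) = 0.28·0.0301974 + 0.29·0.00012341 + 0.27·0.52 + 0.16·0.000274654 = 0.148935.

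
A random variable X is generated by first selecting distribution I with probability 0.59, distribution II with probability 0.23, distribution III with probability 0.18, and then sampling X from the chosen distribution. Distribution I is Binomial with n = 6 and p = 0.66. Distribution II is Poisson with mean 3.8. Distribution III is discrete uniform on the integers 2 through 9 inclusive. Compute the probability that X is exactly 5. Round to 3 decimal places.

0.207

Conditional on each component, P(X = 5): I: 0.255476; II: 0.147713; III: 0.125.
By total probability, P(X = 5) = 0.59·0.255476 + 0.23·0.147713 + 0.18·0.125 = 0.207205.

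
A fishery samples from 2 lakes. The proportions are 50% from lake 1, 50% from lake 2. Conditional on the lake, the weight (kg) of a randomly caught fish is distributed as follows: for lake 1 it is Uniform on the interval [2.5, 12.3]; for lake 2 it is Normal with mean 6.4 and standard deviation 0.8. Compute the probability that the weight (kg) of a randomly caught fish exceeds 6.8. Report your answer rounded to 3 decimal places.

Conditional on each lake, P(X > 6.8): 1: 0.561224; 2: 0.308538.
By total probability, P(X > 6.8) = 0.5·0.561224 + 0.5·0.308538 = 0.434881.

0.435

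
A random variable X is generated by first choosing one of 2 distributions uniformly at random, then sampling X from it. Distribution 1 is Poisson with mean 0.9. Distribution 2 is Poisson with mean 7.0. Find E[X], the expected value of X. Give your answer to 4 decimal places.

Component means — 1: 0.9; 2: 7.
E[X] = 0.5·0.9 + 0.5·7 = 3.95.

3.9500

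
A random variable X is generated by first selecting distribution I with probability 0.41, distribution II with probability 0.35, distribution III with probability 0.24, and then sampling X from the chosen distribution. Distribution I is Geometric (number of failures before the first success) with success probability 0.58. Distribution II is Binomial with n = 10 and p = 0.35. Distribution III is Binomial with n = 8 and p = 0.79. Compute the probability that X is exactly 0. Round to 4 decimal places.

Conditional on each component, P(X = 0): I: 0.58; II: 0.0134627; III: 3.78229e-06.
By total probability, P(X = 0) = 0.41·0.58 + 0.35·0.0134627 + 0.24·3.78229e-06 = 0.242513.

0.2425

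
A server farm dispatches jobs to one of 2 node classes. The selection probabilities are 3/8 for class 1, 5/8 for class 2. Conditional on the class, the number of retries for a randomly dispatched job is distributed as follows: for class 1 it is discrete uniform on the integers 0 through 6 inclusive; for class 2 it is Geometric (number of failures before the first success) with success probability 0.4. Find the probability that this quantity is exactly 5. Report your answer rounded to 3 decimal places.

0.073

Conditional on each class, P(X = 5): 1: 0.142857; 2: 0.031104.
By total probability, P(X = 5) = 0.375·0.142857 + 0.625·0.031104 = 0.0730114.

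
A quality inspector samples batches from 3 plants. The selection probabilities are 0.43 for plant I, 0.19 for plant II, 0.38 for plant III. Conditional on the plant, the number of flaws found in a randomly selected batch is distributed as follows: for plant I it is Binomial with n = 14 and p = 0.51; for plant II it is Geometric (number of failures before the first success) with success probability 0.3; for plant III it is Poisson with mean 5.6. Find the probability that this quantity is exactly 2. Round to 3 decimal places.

0.052

Conditional on each plant, P(X = 2): I: 0.00453456; II: 0.147; III: 0.0579825.
By total probability, P(X = 2) = 0.43·0.00453456 + 0.19·0.147 + 0.38·0.0579825 = 0.0519132.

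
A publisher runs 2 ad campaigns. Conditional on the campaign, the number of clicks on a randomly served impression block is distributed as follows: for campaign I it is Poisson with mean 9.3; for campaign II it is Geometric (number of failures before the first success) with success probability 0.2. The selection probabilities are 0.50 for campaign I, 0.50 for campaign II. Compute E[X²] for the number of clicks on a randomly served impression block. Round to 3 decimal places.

For each component E[X²] = Var + (mean)², giving I: 95.79; II: 36.
Overall E[X²] = 0.5·95.79 + 0.5·36 = 65.895.

65.895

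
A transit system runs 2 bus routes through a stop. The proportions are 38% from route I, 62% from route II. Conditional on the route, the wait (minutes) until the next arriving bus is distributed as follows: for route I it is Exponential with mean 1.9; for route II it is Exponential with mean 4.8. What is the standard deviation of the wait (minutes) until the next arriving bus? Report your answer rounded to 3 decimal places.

4.200

Per component, I: μ=1.9, E[X²]=7.22; II: μ=4.8, E[X²]=46.08.
E[X] = 0.38·1.9 + 0.62·4.8 = 3.698.
E[X²] = 0.38·7.22 + 0.62·46.08 = 31.3132.
Var(X) = E[X²] − (E[X])² = 31.3132 − 13.6752 = 17.638.
SD(X) = √17.638 = 4.19976.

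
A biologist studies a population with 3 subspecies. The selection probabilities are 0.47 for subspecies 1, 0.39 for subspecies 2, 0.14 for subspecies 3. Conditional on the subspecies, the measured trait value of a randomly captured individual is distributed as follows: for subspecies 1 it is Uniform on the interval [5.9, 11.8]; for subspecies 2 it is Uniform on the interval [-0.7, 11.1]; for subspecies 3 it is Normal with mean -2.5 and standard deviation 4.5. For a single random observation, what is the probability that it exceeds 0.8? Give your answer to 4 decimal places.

Conditional on each subspecies, P(X > 0.8): 1: 1; 2: 0.872881; 3: 0.231678.
By total probability, P(X > 0.8) = 0.47·1 + 0.39·0.872881 + 0.14·0.231678 = 0.842859.

0.8429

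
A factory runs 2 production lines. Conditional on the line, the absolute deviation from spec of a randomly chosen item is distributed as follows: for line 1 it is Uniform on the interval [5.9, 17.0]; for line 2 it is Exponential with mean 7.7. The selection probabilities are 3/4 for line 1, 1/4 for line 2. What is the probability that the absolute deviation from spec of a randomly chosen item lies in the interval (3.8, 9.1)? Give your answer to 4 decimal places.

0.2922

Conditional on each line, P(3.8 < X < 9.1): 1: 0.288288; 2: 0.303761.
By total probability, P(3.8 < X < 9.1) = 0.75·0.288288 + 0.25·0.303761 = 0.292157.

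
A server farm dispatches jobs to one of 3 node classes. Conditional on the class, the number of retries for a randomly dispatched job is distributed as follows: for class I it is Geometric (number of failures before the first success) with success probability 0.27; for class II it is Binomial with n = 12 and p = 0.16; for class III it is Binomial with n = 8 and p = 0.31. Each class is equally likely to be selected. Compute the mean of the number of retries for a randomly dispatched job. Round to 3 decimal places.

Component means — I: 2.7037; II: 1.92; III: 2.48.
E[X] = 0.333333·2.7037 + 0.333333·1.92 + 0.333333·2.48 = 2.3679.

2.368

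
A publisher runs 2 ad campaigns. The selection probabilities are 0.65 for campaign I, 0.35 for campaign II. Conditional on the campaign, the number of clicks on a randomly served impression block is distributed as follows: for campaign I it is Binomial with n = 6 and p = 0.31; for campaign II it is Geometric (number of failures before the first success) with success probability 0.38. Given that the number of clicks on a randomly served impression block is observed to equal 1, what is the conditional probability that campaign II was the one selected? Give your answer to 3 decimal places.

0.304

Likelihoods P(X=1 | ·): I: 0.29091; II: 0.2356.
Posterior ∝ prior × likelihood. Numerator for II: 0.35·0.2356 = 0.08246.
Normalizing constant: 0.65·0.29091 + 0.35·0.2356 = 0.271551.
P(II | observation) = 0.08246 / 0.271551 = 0.303663.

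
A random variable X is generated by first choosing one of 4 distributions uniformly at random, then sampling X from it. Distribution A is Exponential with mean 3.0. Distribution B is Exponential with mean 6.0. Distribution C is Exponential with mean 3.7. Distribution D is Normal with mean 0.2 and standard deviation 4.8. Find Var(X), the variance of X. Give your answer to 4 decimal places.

Per component, A: μ=3, E[X²]=18; B: μ=6, E[X²]=72; C: μ=3.7, E[X²]=27.38; D: μ=0.2, E[X²]=23.08.
E[X] = 0.25·3 + 0.25·6 + 0.25·3.7 + 0.25·0.2 = 3.225.
E[X²] = 0.25·18 + 0.25·72 + 0.25·27.38 + 0.25·23.08 = 35.115.
Var(X) = E[X²] − (E[X])² = 35.115 − 10.4006 = 24.7144.

24.7144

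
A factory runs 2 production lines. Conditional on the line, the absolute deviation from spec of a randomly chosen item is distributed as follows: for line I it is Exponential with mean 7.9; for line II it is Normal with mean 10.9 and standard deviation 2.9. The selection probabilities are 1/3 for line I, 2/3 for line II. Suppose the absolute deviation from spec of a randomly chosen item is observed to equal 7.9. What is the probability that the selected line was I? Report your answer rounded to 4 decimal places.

Likelihoods f(7.9 | ·): I: 0.046567; II: 0.0805621.
Posterior ∝ prior × likelihood. Numerator for I: 0.333333·0.046567 = 0.0155223.
Normalizing constant: 0.333333·0.046567 + 0.666667·0.0805621 = 0.0692304.
P(I | observation) = 0.0155223 / 0.0692304 = 0.224213.

0.2242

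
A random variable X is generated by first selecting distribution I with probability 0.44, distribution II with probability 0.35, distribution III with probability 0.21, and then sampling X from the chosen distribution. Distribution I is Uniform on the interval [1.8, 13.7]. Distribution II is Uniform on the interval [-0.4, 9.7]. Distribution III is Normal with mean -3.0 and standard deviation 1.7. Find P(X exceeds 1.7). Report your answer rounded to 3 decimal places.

Conditional on each component, P(X > 1.7): I: 1; II: 0.792079; III: 0.00284871.
By total probability, P(X > 1.7) = 0.44·1 + 0.35·0.792079 + 0.21·0.00284871 = 0.717826.

0.718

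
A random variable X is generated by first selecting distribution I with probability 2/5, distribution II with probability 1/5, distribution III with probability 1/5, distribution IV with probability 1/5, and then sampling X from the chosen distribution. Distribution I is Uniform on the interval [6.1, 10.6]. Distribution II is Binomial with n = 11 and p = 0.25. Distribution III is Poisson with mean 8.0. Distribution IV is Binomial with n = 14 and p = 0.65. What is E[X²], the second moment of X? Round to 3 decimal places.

For each component E[X²] = Var + (mean)², giving I: 71.41; II: 9.625; III: 72; IV: 85.995.
Overall E[X²] = 0.4·71.41 + 0.2·9.625 + 0.2·72 + 0.2·85.995 = 62.088.

62.088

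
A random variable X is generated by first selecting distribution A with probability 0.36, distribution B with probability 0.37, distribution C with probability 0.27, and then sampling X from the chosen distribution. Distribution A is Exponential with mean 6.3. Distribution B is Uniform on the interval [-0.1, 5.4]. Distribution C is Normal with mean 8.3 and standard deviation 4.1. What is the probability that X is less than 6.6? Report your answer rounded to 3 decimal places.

Conditional on each component, P(X < 6.6): A: 0.649228; B: 1; C: 0.339205.
By total probability, P(X < 6.6) = 0.36·0.649228 + 0.37·1 + 0.27·0.339205 = 0.695307.

0.695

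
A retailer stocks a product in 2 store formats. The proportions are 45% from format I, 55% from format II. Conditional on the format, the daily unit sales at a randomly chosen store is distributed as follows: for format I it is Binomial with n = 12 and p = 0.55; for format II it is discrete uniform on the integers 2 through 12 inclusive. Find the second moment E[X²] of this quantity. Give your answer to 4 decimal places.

For each component E[X²] = Var + (mean)², giving I: 46.53; II: 59.
Overall E[X²] = 0.45·46.53 + 0.55·59 = 53.3885.

53.3885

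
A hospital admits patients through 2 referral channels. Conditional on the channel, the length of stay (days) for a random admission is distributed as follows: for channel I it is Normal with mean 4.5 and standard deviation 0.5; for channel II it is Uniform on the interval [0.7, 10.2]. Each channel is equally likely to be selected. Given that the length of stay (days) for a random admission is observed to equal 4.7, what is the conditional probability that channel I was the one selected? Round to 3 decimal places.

Likelihoods f(4.7 | ·): I: 0.73654; II: 0.105263.
Posterior ∝ prior × likelihood. Numerator for I: 0.5·0.73654 = 0.36827.
Normalizing constant: 0.5·0.73654 + 0.5·0.105263 = 0.420902.
P(I | observation) = 0.36827 / 0.420902 = 0.874955.

0.875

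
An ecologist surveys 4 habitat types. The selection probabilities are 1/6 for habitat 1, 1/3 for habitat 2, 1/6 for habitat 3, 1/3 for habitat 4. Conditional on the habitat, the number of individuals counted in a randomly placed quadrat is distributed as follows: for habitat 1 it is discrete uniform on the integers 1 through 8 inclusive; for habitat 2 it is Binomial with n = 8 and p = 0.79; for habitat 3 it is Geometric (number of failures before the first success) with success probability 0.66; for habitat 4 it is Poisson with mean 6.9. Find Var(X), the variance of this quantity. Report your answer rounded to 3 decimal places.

Per component, 1: μ=4.5, E[X²]=25.5; 2: μ=6.32, E[X²]=41.2696; 3: μ=0.515152, E[X²]=1.04591; 4: μ=6.9, E[X²]=54.51.
E[X] = 0.166667·4.5 + 0.333333·6.32 + 0.166667·0.515152 + 0.333333·6.9 = 5.24253.
E[X²] = 0.166667·25.5 + 0.333333·41.2696 + 0.166667·1.04591 + 0.333333·54.51 = 36.3509.
Var(X) = E[X²] − (E[X])² = 36.3509 − 27.4841 = 8.86678.

8.867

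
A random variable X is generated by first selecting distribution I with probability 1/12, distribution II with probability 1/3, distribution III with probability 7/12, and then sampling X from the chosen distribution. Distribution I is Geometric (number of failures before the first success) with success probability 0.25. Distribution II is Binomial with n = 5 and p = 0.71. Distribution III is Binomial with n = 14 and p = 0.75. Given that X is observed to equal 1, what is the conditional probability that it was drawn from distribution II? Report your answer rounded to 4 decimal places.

0.3488

Likelihoods P(X=1 | ·): I: 0.1875; II: 0.0251085; III: 1.56462e-07.
Posterior ∝ prior × likelihood. Numerator for II: 0.333333·0.0251085 = 0.00836949.
Normalizing constant: 0.0833333·0.1875 + 0.333333·0.0251085 + 0.583333·1.56462e-07 = 0.0239946.
P(II | observation) = 0.00836949 / 0.0239946 = 0.348808.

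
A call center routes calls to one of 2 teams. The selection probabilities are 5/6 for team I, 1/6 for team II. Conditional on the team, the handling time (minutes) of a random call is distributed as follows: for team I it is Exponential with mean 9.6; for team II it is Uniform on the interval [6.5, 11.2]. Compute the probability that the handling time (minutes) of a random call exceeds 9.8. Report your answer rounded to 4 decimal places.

0.3499

Conditional on each team, P(X > 9.8): I: 0.360295; II: 0.297872.
By total probability, P(X > 9.8) = 0.833333·0.360295 + 0.166667·0.297872 = 0.349891.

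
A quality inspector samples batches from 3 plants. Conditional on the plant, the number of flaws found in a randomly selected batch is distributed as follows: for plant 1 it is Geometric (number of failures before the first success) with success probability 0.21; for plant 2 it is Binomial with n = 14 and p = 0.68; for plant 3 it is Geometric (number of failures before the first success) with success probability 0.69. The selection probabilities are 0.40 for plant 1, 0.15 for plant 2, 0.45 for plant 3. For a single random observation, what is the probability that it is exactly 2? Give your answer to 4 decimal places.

0.0823

Conditional on each plant, P(X = 2): 1: 0.131061; 2: 4.85131e-05; 3: 0.066309.
By total probability, P(X = 2) = 0.4·0.131061 + 0.15·4.85131e-05 + 0.45·0.066309 = 0.0822707.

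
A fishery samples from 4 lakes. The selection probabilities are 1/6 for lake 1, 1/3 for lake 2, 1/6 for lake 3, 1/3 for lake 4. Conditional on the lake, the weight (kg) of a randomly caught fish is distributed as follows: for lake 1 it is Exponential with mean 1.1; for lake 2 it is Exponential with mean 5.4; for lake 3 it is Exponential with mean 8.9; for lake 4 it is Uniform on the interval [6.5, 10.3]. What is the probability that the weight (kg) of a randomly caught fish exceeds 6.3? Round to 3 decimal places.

0.520

Conditional on each lake, P(X > 6.3): 1: 0.00325594; 2: 0.311403; 3: 0.492695; 4: 1.
By total probability, P(X > 6.3) = 0.166667·0.00325594 + 0.333333·0.311403 + 0.166667·0.492695 + 0.333333·1 = 0.519793.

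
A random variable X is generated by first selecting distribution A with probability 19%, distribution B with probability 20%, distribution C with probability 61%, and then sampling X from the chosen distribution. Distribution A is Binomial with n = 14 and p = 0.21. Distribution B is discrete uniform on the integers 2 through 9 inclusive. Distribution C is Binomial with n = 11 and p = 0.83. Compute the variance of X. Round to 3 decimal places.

Per component, A: μ=2.94, E[X²]=10.9662; B: μ=5.5, E[X²]=35.5; C: μ=9.13, E[X²]=84.909.
E[X] = 0.19·2.94 + 0.2·5.5 + 0.61·9.13 = 7.2279.
E[X²] = 0.19·10.9662 + 0.2·35.5 + 0.61·84.909 = 60.9781.
Var(X) = E[X²] − (E[X])² = 60.9781 − 52.2425 = 8.73553.

8.736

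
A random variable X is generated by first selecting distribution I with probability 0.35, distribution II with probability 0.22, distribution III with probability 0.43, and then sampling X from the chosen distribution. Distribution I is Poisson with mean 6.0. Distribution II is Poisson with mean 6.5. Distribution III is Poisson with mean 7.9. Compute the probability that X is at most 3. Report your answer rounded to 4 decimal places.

0.0970

Conditional on each component, P(X ≤ 3): I: 0.151204; II: 0.11185; III: 0.0453338.
By total probability, P(X ≤ 3) = 0.35·0.151204 + 0.22·0.11185 + 0.43·0.0453338 = 0.0970218.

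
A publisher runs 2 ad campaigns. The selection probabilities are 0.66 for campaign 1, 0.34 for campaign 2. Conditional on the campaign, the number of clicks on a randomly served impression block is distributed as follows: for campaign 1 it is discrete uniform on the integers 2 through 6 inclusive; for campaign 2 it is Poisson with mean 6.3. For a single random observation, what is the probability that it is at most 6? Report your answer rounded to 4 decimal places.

0.8498

Conditional on each campaign, P(X ≤ 6): 1: 1; 2: 0.558233.
By total probability, P(X ≤ 6) = 0.66·1 + 0.34·0.558233 = 0.849799.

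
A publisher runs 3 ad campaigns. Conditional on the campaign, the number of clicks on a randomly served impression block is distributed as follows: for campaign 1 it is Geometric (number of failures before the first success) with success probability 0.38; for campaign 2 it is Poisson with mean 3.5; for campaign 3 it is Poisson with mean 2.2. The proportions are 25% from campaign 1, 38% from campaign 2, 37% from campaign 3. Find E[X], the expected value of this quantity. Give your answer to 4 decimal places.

2.5519

Component means — 1: 1.63158; 2: 3.5; 3: 2.2.
E[X] = 0.25·1.63158 + 0.38·3.5 + 0.37·2.2 = 2.55189.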